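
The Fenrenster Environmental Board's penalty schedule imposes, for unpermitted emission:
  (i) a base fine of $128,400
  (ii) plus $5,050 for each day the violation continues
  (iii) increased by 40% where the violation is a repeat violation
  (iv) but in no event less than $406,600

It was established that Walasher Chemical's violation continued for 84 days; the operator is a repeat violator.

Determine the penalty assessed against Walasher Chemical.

Per-day component: 84 × $5,050 = $424,200
Base plus per-day: $128,400 + $424,200 = $552,600
Enhancement: 40% of $552,600 = $221,040
Enhanced fine: $552,600 + $221,040 = $773,640
Minimum $406,600: $773,640 meets the minimum, no increase.

$773,640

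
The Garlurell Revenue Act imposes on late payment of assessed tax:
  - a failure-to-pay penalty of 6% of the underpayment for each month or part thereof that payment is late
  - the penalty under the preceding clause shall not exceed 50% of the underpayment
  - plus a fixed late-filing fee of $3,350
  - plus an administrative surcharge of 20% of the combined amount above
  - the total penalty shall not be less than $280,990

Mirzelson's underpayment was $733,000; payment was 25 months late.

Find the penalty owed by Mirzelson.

Accrued rate: 6% × 25 = 150%, capped at 50% → 50%
Failure-to-pay penalty: 50% of $733,000 = $366,500
Penalty before surcharge: $366,500 + $3,350 = $369,850
Administrative surcharge: 20% of $369,850 = $73,970
Total penalty: $369,850 + $73,970 = $443,820
Minimum $280,990: $443,820 meets the minimum, no increase.

Penalty: $443,820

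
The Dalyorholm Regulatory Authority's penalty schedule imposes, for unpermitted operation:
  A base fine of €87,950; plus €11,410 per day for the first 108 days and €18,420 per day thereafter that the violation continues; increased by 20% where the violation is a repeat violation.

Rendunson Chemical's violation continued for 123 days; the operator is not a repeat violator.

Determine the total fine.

€1,596,530

First 108 days: 108 × €11,410 = €1,232,280
Remaining days: (123 − 108) × €18,420 = €276,300
Per-day component: €1,232,280 + €276,300 = €1,508,580
Base plus per-day: €87,950 + €1,508,580 = €1,596,530
The operator is not a repeat violator: no 20% increase.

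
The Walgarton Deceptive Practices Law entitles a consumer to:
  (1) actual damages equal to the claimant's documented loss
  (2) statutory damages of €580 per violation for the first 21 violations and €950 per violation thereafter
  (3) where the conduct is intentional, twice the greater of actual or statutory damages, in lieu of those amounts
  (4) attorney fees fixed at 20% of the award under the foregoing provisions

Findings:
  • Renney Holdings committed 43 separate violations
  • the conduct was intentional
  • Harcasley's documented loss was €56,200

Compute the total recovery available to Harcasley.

First 21 violations: 21 × €580 = €12,180
Remaining violations: (43 − 21) × €950 = €20,900
Statutory damages: €12,180 + €20,900 = €33,080
Greater of actual damages (€56,200) or statutory damages (€33,080): €56,200
Doubled: 2 × €56,200 = €112,400
Attorney fees: 20% of €112,400 = €22,480
Total recovery: €112,400 + €22,480 = €134,880

€134,880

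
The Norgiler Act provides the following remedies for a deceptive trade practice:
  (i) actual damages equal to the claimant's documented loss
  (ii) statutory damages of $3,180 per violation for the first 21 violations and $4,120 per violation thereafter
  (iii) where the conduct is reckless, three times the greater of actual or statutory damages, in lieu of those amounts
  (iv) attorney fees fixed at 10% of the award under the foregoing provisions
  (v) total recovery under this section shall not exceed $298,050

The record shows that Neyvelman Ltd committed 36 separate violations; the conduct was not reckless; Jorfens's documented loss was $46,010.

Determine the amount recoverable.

$192,049

First 21 violations: 21 × $3,180 = $66,780
Remaining violations: (36 − 21) × $4,120 = $61,800
Statutory damages: $66,780 + $61,800 = $128,580
Conduct not reckless: the in-lieu enhancement does not apply.
Actual plus statutory damages: $46,010 + $128,580 = $174,590
Attorney fees: 10% of $174,590 = $17,459
Total before cap: $174,590 + $17,459 = $192,049
Cap at $298,050: $192,049 is within the cap, no reduction.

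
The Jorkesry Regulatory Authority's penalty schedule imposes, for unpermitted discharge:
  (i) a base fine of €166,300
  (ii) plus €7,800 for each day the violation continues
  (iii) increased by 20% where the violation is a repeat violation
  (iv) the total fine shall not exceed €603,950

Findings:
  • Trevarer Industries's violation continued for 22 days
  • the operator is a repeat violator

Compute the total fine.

Civil penalty: €405,480

Per-day component: 22 × €7,800 = €171,600
Base plus per-day: €166,300 + €171,600 = €337,900
Enhancement: 20% of €337,900 = €67,580
Enhanced fine: €337,900 + €67,580 = €405,480
Cap at €603,950: €405,480 is within the cap, no reduction.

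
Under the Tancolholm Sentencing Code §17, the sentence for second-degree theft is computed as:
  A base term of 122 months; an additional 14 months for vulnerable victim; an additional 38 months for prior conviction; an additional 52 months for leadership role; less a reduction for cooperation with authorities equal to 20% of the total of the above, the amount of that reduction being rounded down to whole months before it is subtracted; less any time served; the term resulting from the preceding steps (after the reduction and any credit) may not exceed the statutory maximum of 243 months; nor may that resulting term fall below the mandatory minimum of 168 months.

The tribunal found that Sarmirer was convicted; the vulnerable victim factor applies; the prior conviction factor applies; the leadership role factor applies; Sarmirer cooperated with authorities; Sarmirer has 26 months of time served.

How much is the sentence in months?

Sentence: 168 months

Vulnerable victim enhancement: +14 months
Prior conviction enhancement: +38 months
Leadership role enhancement: +52 months
Adjusted term: 122 months + 14 months + 38 months + 52 months = 226 months
Cooperation with authorities reduction: 20% of 226 months = 45 months (rounded down)
After reduction: 226 − 45 = 181 months
Less time served: 181 months − 26 months = 155 months
Cap at 243 months: 155 months is within the cap, no reduction.
Minimum 168 months: 155 months is below the minimum → 168 months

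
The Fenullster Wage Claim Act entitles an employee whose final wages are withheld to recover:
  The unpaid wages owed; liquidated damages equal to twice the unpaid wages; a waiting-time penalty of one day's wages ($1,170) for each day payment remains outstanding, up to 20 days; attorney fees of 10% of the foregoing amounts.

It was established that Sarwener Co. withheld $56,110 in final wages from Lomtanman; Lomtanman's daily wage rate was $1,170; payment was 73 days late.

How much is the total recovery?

Doubled: 2 × $56,110 = $112,220
Penalty days: min(73, 20) = 20
Waiting-time penalty: 20 × $1,170 = $23,400
Subtotal: $56,110 + $112,220 + $23,400 = $191,730
Attorney fees: 10% of $191,730 = $19,173
Total award: $191,730 + $19,173 = $210,903

$210,903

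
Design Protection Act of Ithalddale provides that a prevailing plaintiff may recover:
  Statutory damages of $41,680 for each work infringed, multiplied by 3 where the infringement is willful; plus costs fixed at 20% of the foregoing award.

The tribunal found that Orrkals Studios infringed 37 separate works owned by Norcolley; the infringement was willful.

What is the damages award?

Statutory damages: 37 × $41,680 = $1,542,160
Trebled: 3 × $1,542,160 = $4,626,480
Costs: 20% of $4,626,480 = $925,296
Award plus costs: $4,626,480 + $925,296 = $5,551,776

$5,551,776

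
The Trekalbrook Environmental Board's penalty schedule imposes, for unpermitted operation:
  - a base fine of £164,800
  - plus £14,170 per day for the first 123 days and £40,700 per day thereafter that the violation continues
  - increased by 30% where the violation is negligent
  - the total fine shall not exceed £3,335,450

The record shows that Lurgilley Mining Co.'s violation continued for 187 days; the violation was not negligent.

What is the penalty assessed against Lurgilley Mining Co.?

Civil penalty: £3,335,450

First 123 days: 123 × £14,170 = £1,742,910
Remaining days: (187 − 123) × £40,700 = £2,604,800
Per-day component: £1,742,910 + £2,604,800 = £4,347,710
Base plus per-day: £164,800 + £4,347,710 = £4,512,510
The violation was not negligent: no 30% increase.
Cap at £3,335,450: £4,512,510 exceeds the cap → £3,335,450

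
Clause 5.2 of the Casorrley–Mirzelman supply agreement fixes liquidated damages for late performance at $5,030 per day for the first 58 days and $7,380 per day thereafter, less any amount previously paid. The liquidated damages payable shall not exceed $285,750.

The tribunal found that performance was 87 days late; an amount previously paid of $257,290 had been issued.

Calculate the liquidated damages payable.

$248,470

First 58 days: 58 × $5,030 = $291,740
Remaining days: (87 − 58) × $7,380 = $214,020
Accrued per-day damages: $291,740 + $214,020 = $505,760
Less amount previously paid: $505,760 − $257,290 = $248,470
Cap at $285,750: $248,470 is within the cap, no reduction.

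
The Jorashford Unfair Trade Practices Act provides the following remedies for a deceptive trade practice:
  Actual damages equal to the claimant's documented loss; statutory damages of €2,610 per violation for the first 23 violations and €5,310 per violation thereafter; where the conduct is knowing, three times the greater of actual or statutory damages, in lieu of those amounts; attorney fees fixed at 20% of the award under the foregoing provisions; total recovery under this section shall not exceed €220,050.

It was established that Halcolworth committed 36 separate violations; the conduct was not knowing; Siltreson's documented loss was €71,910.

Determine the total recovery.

Total recovery: €220,050

First 23 violations: 23 × €2,610 = €60,030
Remaining violations: (36 − 23) × €5,310 = €69,030
Statutory damages: €60,030 + €69,030 = €129,060
Conduct not knowing: the in-lieu enhancement does not apply.
Actual plus statutory damages: €71,910 + €129,060 = €200,970
Attorney fees: 20% of €200,970 = €40,194
Total before cap: €200,970 + €40,194 = €241,164
Cap at €220,050: €241,164 exceeds the cap → €220,050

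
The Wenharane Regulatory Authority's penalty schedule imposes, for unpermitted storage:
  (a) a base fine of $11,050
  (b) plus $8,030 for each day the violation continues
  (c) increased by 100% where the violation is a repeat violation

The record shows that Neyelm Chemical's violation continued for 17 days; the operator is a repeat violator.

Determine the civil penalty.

Per-day component: 17 × $8,030 = $136,510
Base plus per-day: $11,050 + $136,510 = $147,560
Enhancement: 100% of $147,560 = $147,560
Enhanced fine: $147,560 + $147,560 = $295,120

$295,120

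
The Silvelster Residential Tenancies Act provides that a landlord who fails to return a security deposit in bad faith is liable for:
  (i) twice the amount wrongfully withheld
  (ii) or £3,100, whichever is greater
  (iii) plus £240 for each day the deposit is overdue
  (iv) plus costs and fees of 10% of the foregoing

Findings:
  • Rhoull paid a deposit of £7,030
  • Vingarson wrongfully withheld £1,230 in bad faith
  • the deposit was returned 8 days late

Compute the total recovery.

£5,522

Doubled: 2 × £1,230 = £2,460
Minimum £3,100: £2,460 is below the minimum → £3,100
Late-return penalty: 8 × £240 = £1,920
Damages plus late penalty: £3,100 + £1,920 = £5,020
Costs and fees: 10% of £5,020 = £502
Total recovery: £5,020 + £502 = £5,522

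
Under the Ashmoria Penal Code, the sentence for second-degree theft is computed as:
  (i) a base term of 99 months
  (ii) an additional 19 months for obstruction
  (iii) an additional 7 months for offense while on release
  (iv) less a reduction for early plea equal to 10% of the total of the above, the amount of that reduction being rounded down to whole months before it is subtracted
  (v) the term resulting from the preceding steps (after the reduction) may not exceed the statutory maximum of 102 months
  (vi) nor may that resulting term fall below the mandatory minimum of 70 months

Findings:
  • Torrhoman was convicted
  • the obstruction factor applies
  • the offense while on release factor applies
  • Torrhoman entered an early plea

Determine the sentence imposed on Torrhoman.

Obstruction enhancement: +19 months
Offense while on release enhancement: +7 months
Adjusted term: 99 months + 19 months + 7 months = 125 months
Early plea reduction: 10% of 125 months = 12 months (rounded down)
After reduction: 125 − 12 = 113 months
Cap at 102 months: 113 months exceeds the cap → 102 months
Minimum 70 months: 102 months meets the minimum, no increase.

102 months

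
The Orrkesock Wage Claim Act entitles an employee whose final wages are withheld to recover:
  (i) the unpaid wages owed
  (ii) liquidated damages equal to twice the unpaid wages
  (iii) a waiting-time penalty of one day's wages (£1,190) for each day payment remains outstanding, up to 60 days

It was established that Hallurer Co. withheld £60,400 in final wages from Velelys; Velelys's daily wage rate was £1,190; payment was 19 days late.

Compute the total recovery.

Doubled: 2 × £60,400 = £120,800
Penalty days: min(19, 60) = 19
Waiting-time penalty: 19 × £1,190 = £22,610
Total award: £60,400 + £120,800 + £22,610 = £203,810

Total award: £203,810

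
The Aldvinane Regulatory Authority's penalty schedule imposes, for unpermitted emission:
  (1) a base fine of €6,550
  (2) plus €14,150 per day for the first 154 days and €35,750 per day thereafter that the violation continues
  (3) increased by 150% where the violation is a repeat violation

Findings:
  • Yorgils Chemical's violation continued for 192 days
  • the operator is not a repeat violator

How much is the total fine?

First 154 days: 154 × €14,150 = €2,179,100
Remaining days: (192 − 154) × €35,750 = €1,358,500
Per-day component: €2,179,100 + €1,358,500 = €3,537,600
Base plus per-day: €6,550 + €3,537,600 = €3,544,150
The operator is not a repeat violator: no 150% increase.

Civil penalty: €3,544,150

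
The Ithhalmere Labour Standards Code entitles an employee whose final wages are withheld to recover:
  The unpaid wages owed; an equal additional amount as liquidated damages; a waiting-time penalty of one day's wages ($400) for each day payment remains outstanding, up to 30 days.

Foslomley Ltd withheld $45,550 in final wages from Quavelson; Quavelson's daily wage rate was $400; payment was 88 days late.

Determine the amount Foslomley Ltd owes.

$103,100

Liquidated damages (equal amount): $45,550
Penalty days: min(88, 30) = 30
Waiting-time penalty: 30 × $400 = $12,000
Total award: $45,550 + $45,550 + $12,000 = $103,100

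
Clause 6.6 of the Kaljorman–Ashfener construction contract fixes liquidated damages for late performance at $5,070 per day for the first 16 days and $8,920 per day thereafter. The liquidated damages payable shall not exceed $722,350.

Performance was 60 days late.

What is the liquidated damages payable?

Liquidated damages: $473,600

First 16 days: 16 × $5,070 = $81,120
Remaining days: (60 − 16) × $8,920 = $392,480
Accrued per-day damages: $81,120 + $392,480 = $473,600
Cap at $722,350: $473,600 is within the cap, no reduction.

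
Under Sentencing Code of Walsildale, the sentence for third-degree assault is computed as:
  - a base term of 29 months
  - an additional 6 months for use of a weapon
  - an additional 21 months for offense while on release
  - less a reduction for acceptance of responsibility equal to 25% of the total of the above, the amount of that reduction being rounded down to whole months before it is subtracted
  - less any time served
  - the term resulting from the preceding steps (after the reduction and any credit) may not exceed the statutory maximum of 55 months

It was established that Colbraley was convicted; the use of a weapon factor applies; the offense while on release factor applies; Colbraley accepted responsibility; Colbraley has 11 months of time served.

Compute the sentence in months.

31 months

Use of a weapon enhancement: +6 months
Offense while on release enhancement: +21 months
Adjusted term: 29 months + 6 months + 21 months = 56 months
Acceptance of responsibility reduction: 25% of 56 months = 14 months (rounded down)
After reduction: 56 − 14 = 42 months
Less time served: 42 months − 11 months = 31 months
Cap at 55 months: 31 months is within the cap, no reduction.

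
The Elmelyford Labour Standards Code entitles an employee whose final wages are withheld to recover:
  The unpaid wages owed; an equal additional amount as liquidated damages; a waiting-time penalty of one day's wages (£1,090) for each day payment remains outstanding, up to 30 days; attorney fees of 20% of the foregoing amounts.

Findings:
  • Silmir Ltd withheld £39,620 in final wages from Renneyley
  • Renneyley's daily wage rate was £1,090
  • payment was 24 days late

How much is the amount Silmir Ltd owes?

Liquidated damages (equal amount): £39,620
Penalty days: min(24, 30) = 24
Waiting-time penalty: 24 × £1,090 = £26,160
Subtotal: £39,620 + £39,620 + £26,160 = £105,400
Attorney fees: 20% of £105,400 = £21,080
Total award: £105,400 + £21,080 = £126,480

£126,480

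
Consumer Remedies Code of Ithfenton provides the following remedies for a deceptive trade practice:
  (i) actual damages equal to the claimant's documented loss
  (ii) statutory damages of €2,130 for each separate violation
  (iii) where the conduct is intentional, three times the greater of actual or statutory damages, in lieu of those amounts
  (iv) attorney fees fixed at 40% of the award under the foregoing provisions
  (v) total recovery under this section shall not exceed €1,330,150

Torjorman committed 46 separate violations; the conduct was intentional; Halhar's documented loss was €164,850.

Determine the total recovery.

Statutory damages: 46 × €2,130 = €97,980
Greater of actual damages (€164,850) or statutory damages (€97,980): €164,850
Trebled: 3 × €164,850 = €494,550
Attorney fees: 40% of €494,550 = €197,820
Total before cap: €494,550 + €197,820 = €692,370
Cap at €1,330,150: €692,370 is within the cap, no reduction.

€692,370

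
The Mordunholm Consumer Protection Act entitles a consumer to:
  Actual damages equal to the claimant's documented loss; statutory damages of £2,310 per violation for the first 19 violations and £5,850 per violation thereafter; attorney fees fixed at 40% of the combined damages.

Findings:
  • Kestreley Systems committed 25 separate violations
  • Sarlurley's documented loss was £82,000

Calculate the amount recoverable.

£225,386

First 19 violations: 19 × £2,310 = £43,890
Remaining violations: (25 − 19) × £5,850 = £35,100
Statutory damages: £43,890 + £35,100 = £78,990
Combined damages: £82,000 + £78,990 = £160,990
Attorney fees: 40% of £160,990 = £64,396
Total recovery: £160,990 + £64,396 = £225,386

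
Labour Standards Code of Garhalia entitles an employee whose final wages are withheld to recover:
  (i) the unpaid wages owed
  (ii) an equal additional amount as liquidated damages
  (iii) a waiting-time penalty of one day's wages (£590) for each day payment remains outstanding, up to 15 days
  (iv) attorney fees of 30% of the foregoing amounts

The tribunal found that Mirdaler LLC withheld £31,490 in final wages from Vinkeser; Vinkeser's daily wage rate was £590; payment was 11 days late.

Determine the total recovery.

Liquidated damages (equal amount): £31,490
Penalty days: min(11, 15) = 11
Waiting-time penalty: 11 × £590 = £6,490
Subtotal: £31,490 + £31,490 + £6,490 = £69,470
Attorney fees: 30% of £69,470 = £20,841
Total award: £69,470 + £20,841 = £90,311

£90,311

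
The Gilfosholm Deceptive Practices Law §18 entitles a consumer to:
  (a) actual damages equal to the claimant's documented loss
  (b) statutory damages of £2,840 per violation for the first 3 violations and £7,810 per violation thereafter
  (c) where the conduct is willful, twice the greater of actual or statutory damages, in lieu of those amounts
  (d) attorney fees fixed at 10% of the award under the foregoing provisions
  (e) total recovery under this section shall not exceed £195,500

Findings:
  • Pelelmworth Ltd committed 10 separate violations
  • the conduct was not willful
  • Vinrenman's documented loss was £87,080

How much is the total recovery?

£165,297

First 3 violations: 3 × £2,840 = £8,520
Remaining violations: (10 − 3) × £7,810 = £54,670
Statutory damages: £8,520 + £54,670 = £63,190
Conduct not willful: the in-lieu enhancement does not apply.
Actual plus statutory damages: £87,080 + £63,190 = £150,270
Attorney fees: 10% of £150,270 = £15,027
Total before cap: £150,270 + £15,027 = £165,297
Cap at £195,500: £165,297 is within the cap, no reduction.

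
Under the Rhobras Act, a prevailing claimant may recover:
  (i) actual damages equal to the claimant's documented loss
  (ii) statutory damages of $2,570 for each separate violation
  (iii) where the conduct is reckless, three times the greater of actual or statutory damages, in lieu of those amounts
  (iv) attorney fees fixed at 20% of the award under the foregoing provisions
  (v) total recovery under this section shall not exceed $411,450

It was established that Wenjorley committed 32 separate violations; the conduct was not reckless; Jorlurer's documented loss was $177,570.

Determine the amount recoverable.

$311,772

Statutory damages: 32 × $2,570 = $82,240
Conduct not reckless: the in-lieu enhancement does not apply.
Actual plus statutory damages: $177,570 + $82,240 = $259,810
Attorney fees: 20% of $259,810 = $51,962
Total before cap: $259,810 + $51,962 = $311,772
Cap at $411,450: $311,772 is within the cap, no reduction.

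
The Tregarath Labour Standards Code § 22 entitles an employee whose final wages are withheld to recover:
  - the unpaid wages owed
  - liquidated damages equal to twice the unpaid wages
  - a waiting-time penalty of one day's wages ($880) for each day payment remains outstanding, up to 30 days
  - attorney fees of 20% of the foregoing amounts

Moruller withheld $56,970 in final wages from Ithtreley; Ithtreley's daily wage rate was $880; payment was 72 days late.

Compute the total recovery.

Doubled: 2 × $56,970 = $113,940
Penalty days: min(72, 30) = 30
Waiting-time penalty: 30 × $880 = $26,400
Subtotal: $56,970 + $113,940 + $26,400 = $197,310
Attorney fees: 20% of $197,310 = $39,462
Total award: $197,310 + $39,462 = $236,772

$236,772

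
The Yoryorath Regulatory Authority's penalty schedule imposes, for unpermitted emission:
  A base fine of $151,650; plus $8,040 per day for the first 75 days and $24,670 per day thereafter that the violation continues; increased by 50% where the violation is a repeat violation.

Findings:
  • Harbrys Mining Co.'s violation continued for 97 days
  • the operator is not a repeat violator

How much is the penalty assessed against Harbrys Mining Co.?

First 75 days: 75 × $8,040 = $603,000
Remaining days: (97 − 75) × $24,670 = $542,740
Per-day component: $603,000 + $542,740 = $1,145,740
Base plus per-day: $151,650 + $1,145,740 = $1,297,390
The operator is not a repeat violator: no 50% increase.

$1,297,390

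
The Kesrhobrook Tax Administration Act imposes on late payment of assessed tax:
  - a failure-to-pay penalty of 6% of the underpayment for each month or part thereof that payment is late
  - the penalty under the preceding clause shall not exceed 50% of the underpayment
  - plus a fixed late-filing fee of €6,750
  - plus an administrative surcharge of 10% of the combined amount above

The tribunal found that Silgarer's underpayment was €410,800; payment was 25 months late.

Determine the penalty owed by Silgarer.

€233,365

Accrued rate: 6% × 25 = 150%, capped at 50% → 50%
Failure-to-pay penalty: 50% of €410,800 = €205,400
Penalty before surcharge: €205,400 + €6,750 = €212,150
Administrative surcharge: 10% of €212,150 = €21,215
Total penalty: €212,150 + €21,215 = €233,365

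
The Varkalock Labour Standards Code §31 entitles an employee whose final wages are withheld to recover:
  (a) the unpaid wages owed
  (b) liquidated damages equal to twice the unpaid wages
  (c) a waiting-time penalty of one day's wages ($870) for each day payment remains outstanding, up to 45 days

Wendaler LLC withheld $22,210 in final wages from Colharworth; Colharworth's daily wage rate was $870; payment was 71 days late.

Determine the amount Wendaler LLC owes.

$105,780

Doubled: 2 × $22,210 = $44,420
Penalty days: min(71, 45) = 45
Waiting-time penalty: 45 × $870 = $39,150
Total award: $22,210 + $44,420 + $39,150 = $105,780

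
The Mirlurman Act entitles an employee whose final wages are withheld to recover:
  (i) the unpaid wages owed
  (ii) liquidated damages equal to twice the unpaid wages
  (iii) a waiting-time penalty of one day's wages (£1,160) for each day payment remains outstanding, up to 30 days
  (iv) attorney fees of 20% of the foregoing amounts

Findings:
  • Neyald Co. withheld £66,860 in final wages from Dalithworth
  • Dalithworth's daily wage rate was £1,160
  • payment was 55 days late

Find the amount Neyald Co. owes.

Total award: £282,456

Doubled: 2 × £66,860 = £133,720
Penalty days: min(55, 30) = 30
Waiting-time penalty: 30 × £1,160 = £34,800
Subtotal: £66,860 + £133,720 + £34,800 = £235,380
Attorney fees: 20% of £235,380 = £47,076
Total award: £235,380 + £47,076 = £282,456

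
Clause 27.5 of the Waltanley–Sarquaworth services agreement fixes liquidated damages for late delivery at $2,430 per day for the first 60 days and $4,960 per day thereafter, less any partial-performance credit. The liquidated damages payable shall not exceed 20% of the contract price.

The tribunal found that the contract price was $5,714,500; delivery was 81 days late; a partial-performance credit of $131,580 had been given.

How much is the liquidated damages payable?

$118,380

First 60 days: 60 × $2,430 = $145,800
Remaining days: (81 − 60) × $4,960 = $104,160
Accrued per-day damages: $145,800 + $104,160 = $249,960
Less partial-performance credit: $249,960 − $131,580 = $118,380
Cap: 20% of $5,714,500 = $1,142,900
Cap at $1,142,900: $118,380 is within the cap, no reduction.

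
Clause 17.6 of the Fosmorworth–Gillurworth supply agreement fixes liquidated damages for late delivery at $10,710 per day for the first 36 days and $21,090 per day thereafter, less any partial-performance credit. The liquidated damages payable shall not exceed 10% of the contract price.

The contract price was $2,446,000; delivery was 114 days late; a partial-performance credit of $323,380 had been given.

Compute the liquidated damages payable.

First 36 days: 36 × $10,710 = $385,560
Remaining days: (114 − 36) × $21,090 = $1,645,020
Accrued per-day damages: $385,560 + $1,645,020 = $2,030,580
Less partial-performance credit: $2,030,580 − $323,380 = $1,707,200
Cap: 10% of $2,446,000 = $244,600
Cap at $244,600: $1,707,200 exceeds the cap → $244,600

$244,600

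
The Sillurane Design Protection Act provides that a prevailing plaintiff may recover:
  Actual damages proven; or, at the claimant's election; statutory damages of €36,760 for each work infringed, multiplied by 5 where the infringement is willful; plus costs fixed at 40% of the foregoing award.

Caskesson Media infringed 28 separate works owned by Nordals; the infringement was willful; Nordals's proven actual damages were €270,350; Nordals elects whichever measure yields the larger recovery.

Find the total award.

Statutory damages: 28 × €36,760 = €1,029,280
Multiplied by 5: 5 × €1,029,280 = €5,146,400
Greater of actual damages (€270,350) or enhanced statutory damages (€5,146,400): €5,146,400
Costs: 40% of €5,146,400 = €2,058,560
Award plus costs: €5,146,400 + €2,058,560 = €7,204,960

€7,204,960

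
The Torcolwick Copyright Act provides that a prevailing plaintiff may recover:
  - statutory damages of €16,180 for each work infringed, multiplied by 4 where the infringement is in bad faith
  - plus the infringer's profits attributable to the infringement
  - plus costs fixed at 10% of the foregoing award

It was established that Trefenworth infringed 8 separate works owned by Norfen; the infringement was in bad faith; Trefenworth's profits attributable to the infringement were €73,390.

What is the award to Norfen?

Statutory damages: 8 × €16,180 = €129,440
Multiplied by 4: 4 × €129,440 = €517,760
Combined award: €517,760 + €73,390 = €591,150
Costs: 10% of €591,150 = €59,115
Award plus costs: €591,150 + €59,115 = €650,265

€650,265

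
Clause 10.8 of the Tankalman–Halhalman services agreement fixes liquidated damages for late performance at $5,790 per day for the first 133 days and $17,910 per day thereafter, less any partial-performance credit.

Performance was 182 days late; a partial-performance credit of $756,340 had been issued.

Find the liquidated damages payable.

Liquidated damages: $891,320

First 133 days: 133 × $5,790 = $770,070
Remaining days: (182 − 133) × $17,910 = $877,590
Accrued per-day damages: $770,070 + $877,590 = $1,647,660
Less partial-performance credit: $1,647,660 − $756,340 = $891,320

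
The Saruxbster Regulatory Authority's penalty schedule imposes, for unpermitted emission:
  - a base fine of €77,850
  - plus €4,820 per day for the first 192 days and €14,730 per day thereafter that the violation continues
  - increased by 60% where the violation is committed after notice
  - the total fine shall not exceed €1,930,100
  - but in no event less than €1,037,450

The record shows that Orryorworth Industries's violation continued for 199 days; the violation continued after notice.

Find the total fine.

€1,770,240

First 192 days: 192 × €4,820 = €925,440
Remaining days: (199 − 192) × €14,730 = €103,110
Per-day component: €925,440 + €103,110 = €1,028,550
Base plus per-day: €77,850 + €1,028,550 = €1,106,400
Enhancement: 60% of €1,106,400 = €663,840
Enhanced fine: €1,106,400 + €663,840 = €1,770,240
Cap at €1,930,100: €1,770,240 is within the cap, no reduction.
Minimum €1,037,450: €1,770,240 meets the minimum, no increase.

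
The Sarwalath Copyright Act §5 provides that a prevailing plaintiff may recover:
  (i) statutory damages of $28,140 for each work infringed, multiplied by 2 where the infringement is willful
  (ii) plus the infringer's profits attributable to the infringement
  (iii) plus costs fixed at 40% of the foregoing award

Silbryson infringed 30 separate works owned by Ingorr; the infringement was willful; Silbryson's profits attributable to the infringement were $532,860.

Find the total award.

Statutory damages: 30 × $28,140 = $844,200
Doubled: 2 × $844,200 = $1,688,400
Combined award: $1,688,400 + $532,860 = $2,221,260
Costs: 40% of $2,221,260 = $888,504
Award plus costs: $2,221,260 + $888,504 = $3,109,764

$3,109,764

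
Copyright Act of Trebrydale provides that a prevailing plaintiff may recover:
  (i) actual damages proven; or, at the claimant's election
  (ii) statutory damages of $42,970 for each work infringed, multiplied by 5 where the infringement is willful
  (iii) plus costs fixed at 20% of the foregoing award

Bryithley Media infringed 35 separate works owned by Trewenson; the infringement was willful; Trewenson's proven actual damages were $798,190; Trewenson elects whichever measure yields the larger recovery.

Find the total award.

$9,023,700

Statutory damages: 35 × $42,970 = $1,503,950
Multiplied by 5: 5 × $1,503,950 = $7,519,750
Greater of actual damages ($798,190) or enhanced statutory damages ($7,519,750): $7,519,750
Costs: 20% of $7,519,750 = $1,503,950
Award plus costs: $7,519,750 + $1,503,950 = $9,023,700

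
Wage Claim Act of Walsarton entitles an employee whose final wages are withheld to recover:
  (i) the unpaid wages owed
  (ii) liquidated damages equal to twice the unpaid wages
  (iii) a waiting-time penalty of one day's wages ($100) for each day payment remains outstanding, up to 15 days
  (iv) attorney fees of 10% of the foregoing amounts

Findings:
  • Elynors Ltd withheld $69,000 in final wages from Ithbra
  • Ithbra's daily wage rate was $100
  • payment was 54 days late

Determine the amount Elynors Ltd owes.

$229,350

Doubled: 2 × $69,000 = $138,000
Penalty days: min(54, 15) = 15
Waiting-time penalty: 15 × $100 = $1,500
Subtotal: $69,000 + $138,000 + $1,500 = $208,500
Attorney fees: 10% of $208,500 = $20,850
Total award: $208,500 + $20,850 = $229,350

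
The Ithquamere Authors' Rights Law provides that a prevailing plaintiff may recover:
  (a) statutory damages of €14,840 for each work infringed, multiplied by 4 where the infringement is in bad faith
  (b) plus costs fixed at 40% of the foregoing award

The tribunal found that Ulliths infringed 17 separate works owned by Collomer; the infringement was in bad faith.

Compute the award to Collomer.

Statutory damages: 17 × €14,840 = €252,280
Multiplied by 4: 4 × €252,280 = €1,009,120
Costs: 40% of €1,009,120 = €403,648
Award plus costs: €1,009,120 + €403,648 = €1,412,768

€1,412,768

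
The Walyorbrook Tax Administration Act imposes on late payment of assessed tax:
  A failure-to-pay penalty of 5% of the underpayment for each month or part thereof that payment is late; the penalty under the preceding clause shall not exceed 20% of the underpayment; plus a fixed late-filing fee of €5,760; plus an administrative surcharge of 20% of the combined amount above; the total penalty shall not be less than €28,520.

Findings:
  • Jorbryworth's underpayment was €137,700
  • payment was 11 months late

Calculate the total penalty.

Accrued rate: 5% × 11 = 55%, capped at 20% → 20%
Failure-to-pay penalty: 20% of €137,700 = €27,540
Penalty before surcharge: €27,540 + €5,760 = €33,300
Administrative surcharge: 20% of €33,300 = €6,660
Total penalty: €33,300 + €6,660 = €39,960
Minimum €28,520: €39,960 meets the minimum, no increase.

Penalty: €39,960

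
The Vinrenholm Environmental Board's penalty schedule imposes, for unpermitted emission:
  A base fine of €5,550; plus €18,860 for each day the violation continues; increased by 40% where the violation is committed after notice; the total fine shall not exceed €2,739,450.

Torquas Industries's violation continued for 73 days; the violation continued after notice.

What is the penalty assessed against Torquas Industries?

Civil penalty: €1,935,262

Per-day component: 73 × €18,860 = €1,376,780
Base plus per-day: €5,550 + €1,376,780 = €1,382,330
Enhancement: 40% of €1,382,330 = €552,932
Enhanced fine: €1,382,330 + €552,932 = €1,935,262
Cap at €2,739,450: €1,935,262 is within the cap, no reduction.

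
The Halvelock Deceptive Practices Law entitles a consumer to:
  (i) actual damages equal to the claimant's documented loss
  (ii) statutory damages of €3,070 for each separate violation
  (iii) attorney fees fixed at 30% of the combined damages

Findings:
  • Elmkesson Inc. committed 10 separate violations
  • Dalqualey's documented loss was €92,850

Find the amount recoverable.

Statutory damages: 10 × €3,070 = €30,700
Combined damages: €92,850 + €30,700 = €123,550
Attorney fees: 30% of €123,550 = €37,065
Total recovery: €123,550 + €37,065 = €160,615

€160,615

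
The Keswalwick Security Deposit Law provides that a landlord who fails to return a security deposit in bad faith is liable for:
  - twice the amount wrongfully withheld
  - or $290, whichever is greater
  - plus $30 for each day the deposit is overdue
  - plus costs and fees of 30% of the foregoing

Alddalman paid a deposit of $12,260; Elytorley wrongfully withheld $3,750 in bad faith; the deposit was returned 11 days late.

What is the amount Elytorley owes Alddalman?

Doubled: 2 × $3,750 = $7,500
Minimum $290: $7,500 meets the minimum, no increase.
Late-return penalty: 11 × $30 = $330
Damages plus late penalty: $7,500 + $330 = $7,830
Costs and fees: 30% of $7,830 = $2,349
Total recovery: $7,830 + $2,349 = $10,179

$10,179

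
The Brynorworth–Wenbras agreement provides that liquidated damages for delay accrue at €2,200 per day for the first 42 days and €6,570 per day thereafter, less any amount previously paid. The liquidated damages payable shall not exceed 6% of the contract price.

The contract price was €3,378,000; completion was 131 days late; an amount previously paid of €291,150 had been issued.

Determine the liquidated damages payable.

First 42 days: 42 × €2,200 = €92,400
Remaining days: (131 − 42) × €6,570 = €584,730
Accrued per-day damages: €92,400 + €584,730 = €677,130
Less amount previously paid: €677,130 − €291,150 = €385,980
Cap: 6% of €3,378,000 = €202,680
Cap at €202,680: €385,980 exceeds the cap → €202,680

€202,680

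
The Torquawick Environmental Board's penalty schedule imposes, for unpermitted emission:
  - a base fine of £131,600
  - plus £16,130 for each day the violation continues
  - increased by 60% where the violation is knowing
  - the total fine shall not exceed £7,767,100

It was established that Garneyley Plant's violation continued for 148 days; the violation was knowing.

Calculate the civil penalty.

£4,030,144

Per-day component: 148 × £16,130 = £2,387,240
Base plus per-day: £131,600 + £2,387,240 = £2,518,840
Enhancement: 60% of £2,518,840 = £1,511,304
Enhanced fine: £2,518,840 + £1,511,304 = £4,030,144
Cap at £7,767,100: £4,030,144 is within the cap, no reduction.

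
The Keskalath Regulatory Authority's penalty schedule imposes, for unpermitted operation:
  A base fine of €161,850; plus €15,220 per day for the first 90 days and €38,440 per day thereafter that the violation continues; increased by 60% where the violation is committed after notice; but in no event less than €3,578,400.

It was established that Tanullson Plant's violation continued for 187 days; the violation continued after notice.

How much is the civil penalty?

€8,416,528

First 90 days: 90 × €15,220 = €1,369,800
Remaining days: (187 − 90) × €38,440 = €3,728,680
Per-day component: €1,369,800 + €3,728,680 = €5,098,480
Base plus per-day: €161,850 + €5,098,480 = €5,260,330
Enhancement: 60% of €5,260,330 = €3,156,198
Enhanced fine: €5,260,330 + €3,156,198 = €8,416,528
Minimum €3,578,400: €8,416,528 meets the minimum, no increase.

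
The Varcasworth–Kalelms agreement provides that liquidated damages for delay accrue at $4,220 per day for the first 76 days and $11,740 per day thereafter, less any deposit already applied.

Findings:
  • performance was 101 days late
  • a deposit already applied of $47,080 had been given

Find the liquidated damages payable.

$567,140

First 76 days: 76 × $4,220 = $320,720
Remaining days: (101 − 76) × $11,740 = $293,500
Accrued per-day damages: $320,720 + $293,500 = $614,220
Less deposit already applied: $614,220 − $47,080 = $567,140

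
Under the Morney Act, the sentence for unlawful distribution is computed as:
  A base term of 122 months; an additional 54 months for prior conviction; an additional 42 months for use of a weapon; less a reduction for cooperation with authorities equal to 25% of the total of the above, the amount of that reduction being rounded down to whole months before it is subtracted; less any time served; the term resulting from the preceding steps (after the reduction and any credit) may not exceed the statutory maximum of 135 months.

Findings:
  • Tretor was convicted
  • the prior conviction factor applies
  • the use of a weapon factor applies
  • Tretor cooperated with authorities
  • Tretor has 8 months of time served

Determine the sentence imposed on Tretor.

Prior conviction enhancement: +54 months
Use of a weapon enhancement: +42 months
Adjusted term: 122 months + 54 months + 42 months = 218 months
Cooperation with authorities reduction: 25% of 218 months = 54 months (rounded down)
After reduction: 218 − 54 = 164 months
Less time served: 164 months − 8 months = 156 months
Cap at 135 months: 156 months exceeds the cap → 135 months

135 months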